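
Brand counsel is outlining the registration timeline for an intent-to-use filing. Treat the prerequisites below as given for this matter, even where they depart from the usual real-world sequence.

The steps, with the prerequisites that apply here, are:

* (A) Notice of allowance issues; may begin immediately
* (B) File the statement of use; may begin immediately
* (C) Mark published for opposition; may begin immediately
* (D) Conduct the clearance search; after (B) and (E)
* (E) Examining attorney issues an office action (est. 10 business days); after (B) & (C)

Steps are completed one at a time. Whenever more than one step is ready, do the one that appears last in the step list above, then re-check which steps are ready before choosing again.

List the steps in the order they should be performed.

(C) → (B) → (E) → (D) → (A)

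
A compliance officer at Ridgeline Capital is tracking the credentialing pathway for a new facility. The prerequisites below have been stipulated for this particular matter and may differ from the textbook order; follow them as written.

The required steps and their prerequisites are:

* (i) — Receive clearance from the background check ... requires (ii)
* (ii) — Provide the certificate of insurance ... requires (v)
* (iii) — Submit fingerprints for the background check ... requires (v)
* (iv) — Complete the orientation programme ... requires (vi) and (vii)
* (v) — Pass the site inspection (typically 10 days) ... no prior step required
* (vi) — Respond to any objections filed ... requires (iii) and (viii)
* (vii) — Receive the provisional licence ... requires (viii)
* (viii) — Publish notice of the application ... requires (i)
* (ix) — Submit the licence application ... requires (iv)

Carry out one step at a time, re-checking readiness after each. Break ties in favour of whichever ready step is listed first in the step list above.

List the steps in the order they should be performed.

Only (v) has no prerequisites, so it is first.
(ii) and (iii) are both available; (ii) is listed earlier → (ii).
(i) and (iii) are both available; (i) is listed earlier → (i).
(viii) now also ready, so the ready set is {(iii), (viii)}; (iii) is listed earlier → (iii).
Next only (viii) has its prerequisites met → (viii).
Ready: (vi) and (vii). (vi) is listed earlier → (vi).
(vii) is the only step now ready → (vii).
(iv) needed (vi) and (vii), now all done → (iv).
(ix) needed (iv), now all done → (ix).

(v), (ii), (i), (iii), (viii), (vi), (vii), (iv), (ix)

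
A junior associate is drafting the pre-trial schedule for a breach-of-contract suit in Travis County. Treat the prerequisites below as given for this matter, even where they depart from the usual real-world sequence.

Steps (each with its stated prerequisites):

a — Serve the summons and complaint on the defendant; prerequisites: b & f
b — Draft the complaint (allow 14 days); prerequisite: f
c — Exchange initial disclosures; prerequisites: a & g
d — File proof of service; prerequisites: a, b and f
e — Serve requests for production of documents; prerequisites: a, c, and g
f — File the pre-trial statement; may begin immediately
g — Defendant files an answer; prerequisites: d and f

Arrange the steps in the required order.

f b a d g c e

f is the only step with nothing outstanding, so it goes first.
b needed f, now all done → b.
a needed b and f, now all done → a.
d needed a, b and f, now all done → d.
g is the only step now ready → g.
c needed a and g, now all done → c.
Next only e has its prerequisites met → e.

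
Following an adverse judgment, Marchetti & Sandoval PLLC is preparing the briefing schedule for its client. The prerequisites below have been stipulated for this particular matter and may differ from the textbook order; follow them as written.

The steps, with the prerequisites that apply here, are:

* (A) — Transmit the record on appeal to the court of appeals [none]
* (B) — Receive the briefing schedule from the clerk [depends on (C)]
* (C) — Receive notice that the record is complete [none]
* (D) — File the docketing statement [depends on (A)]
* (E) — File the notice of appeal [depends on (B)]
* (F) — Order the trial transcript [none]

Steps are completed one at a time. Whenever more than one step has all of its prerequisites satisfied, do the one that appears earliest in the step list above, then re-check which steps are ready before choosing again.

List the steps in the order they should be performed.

(A), (C) and (F) have no prerequisites; (A) is listed earlier, so (A) is first.
(D) now also ready, so the ready set is {(C), (D), (F)}; (C) is listed earlier → (C).
Ready: (B), (D) and (F). (B) is listed earlier → (B).
(E) now also ready, so the ready set is {(D), (E), (F)}; (D) is listed earlier → (D).
(E) and (F) are both available; (E) is listed earlier → (E).
Next only (F) has its prerequisites met → (F).

(A) (C) (B) (D) (E) (F)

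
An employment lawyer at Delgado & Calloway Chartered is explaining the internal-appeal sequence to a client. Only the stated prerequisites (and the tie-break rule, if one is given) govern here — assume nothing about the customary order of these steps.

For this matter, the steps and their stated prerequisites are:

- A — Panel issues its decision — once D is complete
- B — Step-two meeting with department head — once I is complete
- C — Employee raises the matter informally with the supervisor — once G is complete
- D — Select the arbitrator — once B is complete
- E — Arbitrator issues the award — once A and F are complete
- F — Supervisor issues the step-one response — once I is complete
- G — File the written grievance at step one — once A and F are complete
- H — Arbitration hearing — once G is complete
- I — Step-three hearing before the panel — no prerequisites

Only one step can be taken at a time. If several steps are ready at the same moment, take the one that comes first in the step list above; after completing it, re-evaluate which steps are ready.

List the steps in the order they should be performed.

I → B → D → A → F → E → G → C → H

I has no prerequisites → I first.
B and F are both available; B is listed earlier → B.
D now also ready, so the ready set is {D, F}; D is listed earlier → D.
Ready: A and F. A is listed earlier → A.
Next only F has its prerequisites met → F.
Now E and G have their prerequisites met. E is listed earlier, so E next.
G is the only step now ready → G.
C and H are both available; C is listed earlier → C.
H is the only step now ready → H.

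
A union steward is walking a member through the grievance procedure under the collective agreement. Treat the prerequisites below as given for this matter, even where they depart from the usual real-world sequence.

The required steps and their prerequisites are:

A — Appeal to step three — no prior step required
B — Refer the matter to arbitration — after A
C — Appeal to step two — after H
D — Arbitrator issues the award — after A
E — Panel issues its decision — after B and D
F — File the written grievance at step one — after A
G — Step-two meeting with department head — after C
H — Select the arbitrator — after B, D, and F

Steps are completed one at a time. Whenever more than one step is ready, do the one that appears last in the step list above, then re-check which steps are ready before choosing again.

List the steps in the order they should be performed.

A → F → D → B → H → E → C → G

Only A has no prerequisites, so it is first.
Now F, D and B have their prerequisites met. F is listed later, so F next.
Ready: D and B. D is listed later → D.
B is the only step now ready → B.
H and E are both available; H is listed later → H.
C now also ready, so the ready set is {E, C}; E is listed later → E.
C needed H, now all done → C.
Next only G has its prerequisites met → G.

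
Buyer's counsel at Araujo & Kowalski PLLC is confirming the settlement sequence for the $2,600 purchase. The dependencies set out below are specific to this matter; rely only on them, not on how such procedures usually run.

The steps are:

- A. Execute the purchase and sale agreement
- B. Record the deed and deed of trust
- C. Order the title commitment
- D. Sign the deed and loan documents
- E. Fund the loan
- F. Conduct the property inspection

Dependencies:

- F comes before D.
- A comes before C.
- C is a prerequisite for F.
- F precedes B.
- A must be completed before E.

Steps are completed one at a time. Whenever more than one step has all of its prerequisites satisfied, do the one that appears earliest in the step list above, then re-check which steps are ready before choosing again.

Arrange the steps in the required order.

A, C, E, F, B, D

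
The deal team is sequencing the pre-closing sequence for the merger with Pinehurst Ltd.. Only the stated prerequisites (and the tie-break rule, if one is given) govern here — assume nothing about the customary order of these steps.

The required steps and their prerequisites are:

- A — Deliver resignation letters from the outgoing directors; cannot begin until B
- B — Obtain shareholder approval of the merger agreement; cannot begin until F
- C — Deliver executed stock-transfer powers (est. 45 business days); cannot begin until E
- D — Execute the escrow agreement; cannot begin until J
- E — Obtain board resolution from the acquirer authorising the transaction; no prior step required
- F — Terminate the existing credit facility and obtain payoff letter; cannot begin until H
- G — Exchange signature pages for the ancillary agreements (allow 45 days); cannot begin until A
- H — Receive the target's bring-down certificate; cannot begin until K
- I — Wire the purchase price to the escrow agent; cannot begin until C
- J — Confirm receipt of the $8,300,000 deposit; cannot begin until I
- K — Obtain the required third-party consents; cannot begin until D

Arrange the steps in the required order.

E, C, I, J, D, K, H, F, B, A, G

E is the only step with nothing outstanding, so it goes first.
C needed E, now all done → C.
That leaves I as the only ready step → I.
That leaves J as the only ready step → J.
D needed J, now all done → D.
K is the only step now ready → K.
Next only H has its prerequisites met → H.
F needed H, now all done → F.
B needed F, now all done → B.
A needed B, now all done → A.
G is the only step now ready → G.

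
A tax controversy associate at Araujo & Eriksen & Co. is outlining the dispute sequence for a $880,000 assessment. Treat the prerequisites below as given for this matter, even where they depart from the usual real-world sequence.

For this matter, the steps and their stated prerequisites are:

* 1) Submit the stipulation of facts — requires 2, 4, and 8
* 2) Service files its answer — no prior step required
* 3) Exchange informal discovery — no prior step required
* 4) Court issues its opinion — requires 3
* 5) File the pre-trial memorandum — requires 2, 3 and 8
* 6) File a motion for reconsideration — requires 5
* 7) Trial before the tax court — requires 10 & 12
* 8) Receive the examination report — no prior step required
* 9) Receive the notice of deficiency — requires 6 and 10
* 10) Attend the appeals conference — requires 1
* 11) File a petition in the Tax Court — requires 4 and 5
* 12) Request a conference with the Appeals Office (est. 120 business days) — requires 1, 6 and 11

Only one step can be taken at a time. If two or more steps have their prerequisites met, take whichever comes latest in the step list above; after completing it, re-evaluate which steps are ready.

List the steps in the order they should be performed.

8 → 3 → 4 → 2 → 5 → 11 → 6 → 1 → 12 → 10 → 9 → 7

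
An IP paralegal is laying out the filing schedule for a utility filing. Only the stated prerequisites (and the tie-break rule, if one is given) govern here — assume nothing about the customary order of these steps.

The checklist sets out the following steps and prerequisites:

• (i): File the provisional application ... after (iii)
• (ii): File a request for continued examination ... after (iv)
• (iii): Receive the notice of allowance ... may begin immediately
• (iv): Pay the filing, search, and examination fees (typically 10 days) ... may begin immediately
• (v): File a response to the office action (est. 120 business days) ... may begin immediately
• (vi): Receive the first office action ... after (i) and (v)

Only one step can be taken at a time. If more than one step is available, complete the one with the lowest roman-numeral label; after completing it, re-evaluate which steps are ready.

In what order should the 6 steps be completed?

(iii), (iv) and (v) have no prerequisites; (iii) has the earlier label, so (iii) is first.
(i) now also ready, so the ready set is {(i), (iv), (v)}; (i) has the earlier label → (i).
Now (iv) and (v) have their prerequisites met. (iv) has the earlier label, so (iv) next.
(ii) now also ready, so the ready set is {(ii), (v)}; (ii) has the earlier label → (ii).
Next only (v) has its prerequisites met → (v).
Next only (vi) has its prerequisites met → (vi).

(iii), (i), (iv), (ii), (v), (vi)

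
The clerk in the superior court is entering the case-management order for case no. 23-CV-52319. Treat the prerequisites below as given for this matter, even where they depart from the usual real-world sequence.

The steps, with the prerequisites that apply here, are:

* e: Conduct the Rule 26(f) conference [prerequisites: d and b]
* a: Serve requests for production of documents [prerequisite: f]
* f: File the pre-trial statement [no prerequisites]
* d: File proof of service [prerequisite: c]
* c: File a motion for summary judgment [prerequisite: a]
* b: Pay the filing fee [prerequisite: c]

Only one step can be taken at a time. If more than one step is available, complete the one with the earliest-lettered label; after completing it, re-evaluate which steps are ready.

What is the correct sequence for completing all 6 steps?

f is the only step with nothing outstanding, so it goes first.
a is the only step now ready → a.
c is the only step now ready → c.
Now b and d have their prerequisites met. b has the earlier label, so b next.
That leaves d as the only ready step → d.
Next only e has its prerequisites met → e.

f a c b d e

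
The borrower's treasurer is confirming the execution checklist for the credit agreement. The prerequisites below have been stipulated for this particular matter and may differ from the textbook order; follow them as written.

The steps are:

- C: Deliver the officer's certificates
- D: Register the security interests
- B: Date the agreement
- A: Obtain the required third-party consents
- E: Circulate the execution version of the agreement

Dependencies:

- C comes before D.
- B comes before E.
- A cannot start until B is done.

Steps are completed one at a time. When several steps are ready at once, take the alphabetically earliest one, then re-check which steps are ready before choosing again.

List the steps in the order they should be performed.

Nothing is required for B and C. B has the earlier label → B first.
Ready: A, C and E. A has the earlier label → A.
Now C and E have their prerequisites met. C has the earlier label, so C next.
Ready: D and E. D has the earlier label → D.
Next only E has its prerequisites met → E.

B → A → C → D → E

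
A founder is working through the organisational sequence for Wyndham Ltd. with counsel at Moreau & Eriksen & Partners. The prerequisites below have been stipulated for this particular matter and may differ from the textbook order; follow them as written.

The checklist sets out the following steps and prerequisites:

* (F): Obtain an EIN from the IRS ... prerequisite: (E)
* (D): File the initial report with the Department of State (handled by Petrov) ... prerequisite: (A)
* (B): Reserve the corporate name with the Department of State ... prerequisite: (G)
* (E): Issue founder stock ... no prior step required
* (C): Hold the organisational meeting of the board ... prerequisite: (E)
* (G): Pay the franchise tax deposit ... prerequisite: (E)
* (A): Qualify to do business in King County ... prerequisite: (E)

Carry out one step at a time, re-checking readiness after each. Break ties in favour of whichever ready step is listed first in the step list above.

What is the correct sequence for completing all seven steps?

Only (E) has no prerequisites, so it is first.
(F), (C), (G) and (A) are all available; (F) is listed earlier → (F).
Now (C), (G) and (A) have their prerequisites met. (C) is listed earlier, so (C) next.
Now (G) and (A) have their prerequisites met. (G) is listed earlier, so (G) next.
(B) now also ready, so the ready set is {(B), (A)}; (B) is listed earlier → (B).
(A) is the only step now ready → (A).
Next only (D) has its prerequisites met → (D).

(E), (F), (C), (G), (B), (A), (D)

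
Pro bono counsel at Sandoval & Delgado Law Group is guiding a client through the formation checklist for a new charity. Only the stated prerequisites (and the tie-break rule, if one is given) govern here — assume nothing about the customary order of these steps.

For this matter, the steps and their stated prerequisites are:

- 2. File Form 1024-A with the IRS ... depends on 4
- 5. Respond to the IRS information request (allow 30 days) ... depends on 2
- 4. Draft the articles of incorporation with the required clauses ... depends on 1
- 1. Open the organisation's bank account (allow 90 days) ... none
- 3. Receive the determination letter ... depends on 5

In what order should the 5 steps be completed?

Only 1 has no prerequisites, so it is first.
Next only 4 has its prerequisites met → 4.
That leaves 2 as the only ready step → 2.
That leaves 5 as the only ready step → 5.
Next only 3 has its prerequisites met → 3.

1, 4, 2, 5, 3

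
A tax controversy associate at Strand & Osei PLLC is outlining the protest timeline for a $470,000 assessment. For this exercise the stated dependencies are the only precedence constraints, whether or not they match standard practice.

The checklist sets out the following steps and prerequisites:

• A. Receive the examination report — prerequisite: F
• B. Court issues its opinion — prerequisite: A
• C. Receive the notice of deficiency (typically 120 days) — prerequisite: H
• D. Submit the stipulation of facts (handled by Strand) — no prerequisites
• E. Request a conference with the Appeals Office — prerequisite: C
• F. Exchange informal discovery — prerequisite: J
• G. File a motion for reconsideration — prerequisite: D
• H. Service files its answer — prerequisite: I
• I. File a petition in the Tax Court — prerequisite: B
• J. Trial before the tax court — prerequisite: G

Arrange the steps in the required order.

D is the only step with nothing outstanding, so it goes first.
G needed D, now all done → G.
Next only J has its prerequisites met → J.
F needed J, now all done → F.
A needed F, now all done → A.
Next only B has its prerequisites met → B.
Next only I has its prerequisites met → I.
H needed I, now all done → H.
C needed H, now all done → C.
Next only E has its prerequisites met → E.

D, G, J, F, A, B, I, H, C, E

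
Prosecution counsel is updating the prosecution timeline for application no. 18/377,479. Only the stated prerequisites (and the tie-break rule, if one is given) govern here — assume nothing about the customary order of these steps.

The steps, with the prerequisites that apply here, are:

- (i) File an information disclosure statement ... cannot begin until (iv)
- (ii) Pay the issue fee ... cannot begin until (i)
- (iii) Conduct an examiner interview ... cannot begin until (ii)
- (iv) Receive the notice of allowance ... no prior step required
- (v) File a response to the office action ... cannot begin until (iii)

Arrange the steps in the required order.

(iv), (i), (ii), (iii), (v)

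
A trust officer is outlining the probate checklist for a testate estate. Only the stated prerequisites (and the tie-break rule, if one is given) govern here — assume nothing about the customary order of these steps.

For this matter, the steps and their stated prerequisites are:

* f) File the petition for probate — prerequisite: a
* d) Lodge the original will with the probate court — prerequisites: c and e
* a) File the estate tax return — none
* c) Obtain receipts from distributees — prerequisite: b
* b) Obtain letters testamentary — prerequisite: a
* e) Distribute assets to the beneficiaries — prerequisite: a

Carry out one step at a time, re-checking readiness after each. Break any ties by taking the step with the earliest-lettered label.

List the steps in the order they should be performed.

a is the only step with nothing outstanding, so it goes first.
Now b, e and f have their prerequisites met. b has the earlier label, so b next.
c now also ready, so the ready set is {c, e, f}; c has the earlier label → c.
Ready: e and f. e has the earlier label → e.
d and f are both available; d has the earlier label → d.
f needed a, now all done → f.

a, b, c, e, d, f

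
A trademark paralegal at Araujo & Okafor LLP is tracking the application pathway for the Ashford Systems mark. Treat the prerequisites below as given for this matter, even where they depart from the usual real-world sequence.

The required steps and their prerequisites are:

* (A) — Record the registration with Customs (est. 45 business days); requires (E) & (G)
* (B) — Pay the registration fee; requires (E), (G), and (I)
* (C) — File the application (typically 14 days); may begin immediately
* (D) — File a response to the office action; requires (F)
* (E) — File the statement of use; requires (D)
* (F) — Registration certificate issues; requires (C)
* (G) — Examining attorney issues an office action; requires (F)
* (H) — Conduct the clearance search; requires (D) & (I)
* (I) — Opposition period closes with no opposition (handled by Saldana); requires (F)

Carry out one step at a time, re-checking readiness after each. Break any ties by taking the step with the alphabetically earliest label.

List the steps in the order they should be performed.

(C), (F), (D), (E), (G), (A), (I), (B), (H)

(C) is the only step with nothing outstanding, so it goes first.
Next only (F) has its prerequisites met → (F).
Now (D), (G) and (I) have their prerequisites met. (D) has the earlier label, so (D) next.
(E), (G) and (I) are all available; (E) has the earlier label → (E).
(G) and (I) are both available; (G) has the earlier label → (G).
(A) now also ready, so the ready set is {(A), (I)}; (A) has the earlier label → (A).
That leaves (I) as the only ready step → (I).
Ready: (B) and (H). (B) has the earlier label → (B).
(H) needed (D) and (I), now all done → (H).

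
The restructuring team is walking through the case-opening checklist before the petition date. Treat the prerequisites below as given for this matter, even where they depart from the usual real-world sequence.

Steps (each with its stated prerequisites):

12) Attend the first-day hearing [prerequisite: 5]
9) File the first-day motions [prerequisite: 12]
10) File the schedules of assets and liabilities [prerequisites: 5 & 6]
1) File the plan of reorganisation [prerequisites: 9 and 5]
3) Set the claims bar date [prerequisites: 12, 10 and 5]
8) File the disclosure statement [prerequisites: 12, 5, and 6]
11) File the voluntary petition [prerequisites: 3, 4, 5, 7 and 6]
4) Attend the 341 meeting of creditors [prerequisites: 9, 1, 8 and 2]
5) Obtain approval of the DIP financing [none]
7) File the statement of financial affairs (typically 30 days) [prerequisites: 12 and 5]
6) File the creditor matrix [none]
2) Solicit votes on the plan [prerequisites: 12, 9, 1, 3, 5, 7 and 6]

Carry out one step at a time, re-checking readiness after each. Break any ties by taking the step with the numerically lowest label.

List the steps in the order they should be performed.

Nothing is required for 5 and 6. 5 has the earlier label → 5 first.
6 and 12 are both available; 6 has the earlier label → 6.
10 now also ready, so the ready set is {10, 12}; 10 has the earlier label → 10.
Next only 12 has its prerequisites met → 12.
3, 7, 8 and 9 are all available; 3 has the earlier label → 3.
Now 7, 8 and 9 have their prerequisites met. 7 has the earlier label, so 7 next.
Now 8 and 9 have their prerequisites met. 8 has the earlier label, so 8 next.
9 needed 12, now all done → 9.
1 is the only step now ready → 1.
2 needed 1, 3, 5, 6, 7, 9 and 12, now all done → 2.
4 needed 1, 2, 8 and 9, now all done → 4.
11 is the only step now ready → 11.

5 → 6 → 10 → 12 → 3 → 7 → 8 → 9 → 1 → 2 → 4 → 11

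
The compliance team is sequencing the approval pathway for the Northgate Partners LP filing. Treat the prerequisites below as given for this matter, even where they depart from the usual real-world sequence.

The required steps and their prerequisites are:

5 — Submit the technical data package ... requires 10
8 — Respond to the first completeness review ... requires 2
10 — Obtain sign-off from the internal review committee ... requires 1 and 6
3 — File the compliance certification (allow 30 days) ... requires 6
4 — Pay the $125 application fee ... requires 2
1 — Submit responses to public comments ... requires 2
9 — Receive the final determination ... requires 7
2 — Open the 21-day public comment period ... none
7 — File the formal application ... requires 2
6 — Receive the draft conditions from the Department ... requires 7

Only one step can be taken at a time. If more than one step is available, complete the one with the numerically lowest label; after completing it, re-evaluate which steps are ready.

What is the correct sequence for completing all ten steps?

2, 1, 4, 7, 6, 3, 8, 9, 10, 5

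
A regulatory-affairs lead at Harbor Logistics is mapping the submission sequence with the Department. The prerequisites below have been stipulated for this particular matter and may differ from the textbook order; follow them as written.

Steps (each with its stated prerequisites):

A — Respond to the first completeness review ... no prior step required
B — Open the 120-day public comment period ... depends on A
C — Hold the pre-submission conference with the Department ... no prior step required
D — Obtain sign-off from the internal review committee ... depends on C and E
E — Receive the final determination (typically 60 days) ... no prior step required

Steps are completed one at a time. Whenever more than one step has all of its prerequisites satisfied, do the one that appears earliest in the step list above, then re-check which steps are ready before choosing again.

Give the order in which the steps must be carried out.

A, B, C, E, D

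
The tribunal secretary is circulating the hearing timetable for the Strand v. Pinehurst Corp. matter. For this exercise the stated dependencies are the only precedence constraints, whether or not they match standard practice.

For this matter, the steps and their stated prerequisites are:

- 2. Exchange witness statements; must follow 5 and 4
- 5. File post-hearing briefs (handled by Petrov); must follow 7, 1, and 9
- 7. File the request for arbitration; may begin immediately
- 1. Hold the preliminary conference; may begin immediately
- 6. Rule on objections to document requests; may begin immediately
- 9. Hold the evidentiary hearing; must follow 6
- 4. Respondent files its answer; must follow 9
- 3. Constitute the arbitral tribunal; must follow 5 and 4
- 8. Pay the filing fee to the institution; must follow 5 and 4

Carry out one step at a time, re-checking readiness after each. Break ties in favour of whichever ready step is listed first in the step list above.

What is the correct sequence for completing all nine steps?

7, 1, 6, 9, 5, 4, 2, 3, 8

Nothing is required for 7, 1 and 6. 7 is listed earlier → 7 first.
Now 1 and 6 have their prerequisites met. 1 is listed earlier, so 1 next.
That leaves 6 as the only ready step → 6.
9 needed 6, now all done → 9.
Ready: 5 and 4. 5 is listed earlier → 5.
4 needed 9, now all done → 4.
Ready: 2, 3 and 8. 2 is listed earlier → 2.
3 and 8 are both available; 3 is listed earlier → 3.
8 needed 5 and 4, now all done → 8.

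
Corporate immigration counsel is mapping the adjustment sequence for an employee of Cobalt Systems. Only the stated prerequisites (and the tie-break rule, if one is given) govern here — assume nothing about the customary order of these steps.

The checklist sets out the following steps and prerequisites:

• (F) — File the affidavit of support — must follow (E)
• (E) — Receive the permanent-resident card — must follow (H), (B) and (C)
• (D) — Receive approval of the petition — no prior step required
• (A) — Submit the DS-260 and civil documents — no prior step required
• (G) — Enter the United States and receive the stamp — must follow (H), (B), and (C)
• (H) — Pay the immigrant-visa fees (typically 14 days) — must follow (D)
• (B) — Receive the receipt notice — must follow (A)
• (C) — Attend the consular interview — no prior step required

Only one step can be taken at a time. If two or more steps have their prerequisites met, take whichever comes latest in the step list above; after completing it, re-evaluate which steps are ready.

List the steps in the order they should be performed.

(C) → (A) → (B) → (D) → (H) → (G) → (E) → (F)

(C), (A) and (D) have no prerequisites; (C) is listed later, so (C) is first.
Now (A) and (D) have their prerequisites met. (A) is listed later, so (A) next.
(B) now also ready, so the ready set is {(B), (D)}; (B) is listed later → (B).
Next only (D) has its prerequisites met → (D).
(H) needed (D), now all done → (H).
Now (G) and (E) have their prerequisites met. (G) is listed later, so (G) next.
(E) needed (C), (B) and (H), now all done → (E).
Next only (F) has its prerequisites met → (F).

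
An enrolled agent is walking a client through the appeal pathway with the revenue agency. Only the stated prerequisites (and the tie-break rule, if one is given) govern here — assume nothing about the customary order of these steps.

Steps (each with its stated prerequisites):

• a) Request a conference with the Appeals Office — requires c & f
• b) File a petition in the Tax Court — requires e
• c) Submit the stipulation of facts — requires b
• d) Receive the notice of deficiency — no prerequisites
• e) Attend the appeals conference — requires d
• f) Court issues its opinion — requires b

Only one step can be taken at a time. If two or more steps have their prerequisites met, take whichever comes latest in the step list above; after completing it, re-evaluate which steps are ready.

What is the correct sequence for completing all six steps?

d has no prerequisites → d first.
e needed d, now all done → e.
Next only b has its prerequisites met → b.
f and c are both available; f is listed later → f.
Next only c has its prerequisites met → c.
a needed f and c, now all done → a.

d → e → b → f → c → a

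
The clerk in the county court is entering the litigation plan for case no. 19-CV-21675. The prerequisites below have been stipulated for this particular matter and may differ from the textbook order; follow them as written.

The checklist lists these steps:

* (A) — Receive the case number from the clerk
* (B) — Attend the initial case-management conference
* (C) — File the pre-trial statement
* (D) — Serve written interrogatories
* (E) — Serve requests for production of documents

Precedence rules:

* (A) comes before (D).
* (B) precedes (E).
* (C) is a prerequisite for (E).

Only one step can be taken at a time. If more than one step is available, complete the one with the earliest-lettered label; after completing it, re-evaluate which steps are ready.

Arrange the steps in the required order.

(A) (B) (C) (D) (E)

(A), (B) and (C) have no prerequisites; (A) has the earlier label, so (A) is first.
(D) now also ready, so the ready set is {(B), (C), (D)}; (B) has the earlier label → (B).
Now (C) and (D) have their prerequisites met. (C) has the earlier label, so (C) next.
(D) and (E) are both available; (D) has the earlier label → (D).
(E) needed (B) and (C), now all done → (E).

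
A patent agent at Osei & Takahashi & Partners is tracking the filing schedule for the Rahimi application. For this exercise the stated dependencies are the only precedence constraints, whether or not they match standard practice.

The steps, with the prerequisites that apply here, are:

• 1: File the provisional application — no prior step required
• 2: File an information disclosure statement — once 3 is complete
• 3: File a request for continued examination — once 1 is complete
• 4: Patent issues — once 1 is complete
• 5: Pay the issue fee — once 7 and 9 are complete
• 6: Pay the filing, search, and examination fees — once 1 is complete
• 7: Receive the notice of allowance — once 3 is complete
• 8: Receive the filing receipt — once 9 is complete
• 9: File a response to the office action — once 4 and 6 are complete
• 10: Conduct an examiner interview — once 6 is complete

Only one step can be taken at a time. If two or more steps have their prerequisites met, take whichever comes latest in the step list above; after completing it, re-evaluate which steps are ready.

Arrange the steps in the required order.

1 6 10 4 9 8 3 7 5 2

Only 1 has no prerequisites, so it is first.
Ready: 6, 4 and 3. 6 is listed later → 6.
Now 10, 4 and 3 have their prerequisites met. 10 is listed later, so 10 next.
Now 4 and 3 have their prerequisites met. 4 is listed later, so 4 next.
Now 9 and 3 have their prerequisites met. 9 is listed later, so 9 next.
8 now also ready, so the ready set is {8, 3}; 8 is listed later → 8.
That leaves 3 as the only ready step → 3.
Ready: 7 and 2. 7 is listed later → 7.
Ready: 5 and 2. 5 is listed later → 5.
2 is the only step now ready → 2.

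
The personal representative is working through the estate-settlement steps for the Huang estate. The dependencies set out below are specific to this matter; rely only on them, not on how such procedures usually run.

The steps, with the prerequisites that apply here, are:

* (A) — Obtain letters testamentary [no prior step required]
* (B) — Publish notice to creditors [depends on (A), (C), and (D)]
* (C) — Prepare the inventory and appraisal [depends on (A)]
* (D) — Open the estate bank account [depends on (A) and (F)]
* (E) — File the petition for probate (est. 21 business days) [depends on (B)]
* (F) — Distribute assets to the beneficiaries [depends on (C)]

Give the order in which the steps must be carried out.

Only (A) has no prerequisites, so it is first.
(C) needed (A), now all done → (C).
(F) is the only step now ready → (F).
That leaves (D) as the only ready step → (D).
(B) needed (A), (C) and (D), now all done → (B).
(E) is the only step now ready → (E).

(A), (C), (F), (D), (B), (E)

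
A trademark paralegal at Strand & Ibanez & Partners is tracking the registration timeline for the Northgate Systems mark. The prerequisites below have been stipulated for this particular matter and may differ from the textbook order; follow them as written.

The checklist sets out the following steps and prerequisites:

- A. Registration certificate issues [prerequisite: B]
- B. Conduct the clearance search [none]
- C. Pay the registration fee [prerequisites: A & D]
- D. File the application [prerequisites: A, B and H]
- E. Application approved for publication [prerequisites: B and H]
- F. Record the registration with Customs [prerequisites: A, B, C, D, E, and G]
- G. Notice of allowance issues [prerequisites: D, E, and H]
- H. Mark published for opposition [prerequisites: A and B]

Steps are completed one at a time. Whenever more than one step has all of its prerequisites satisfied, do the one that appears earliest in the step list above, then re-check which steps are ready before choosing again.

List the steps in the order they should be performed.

B, A, H, D, C, E, G, F

B has no prerequisites → B first.
A needed B, now all done → A.
H needed A and B, now all done → H.
Now D and E have their prerequisites met. D is listed earlier, so D next.
C now also ready, so the ready set is {C, E}; C is listed earlier → C.
E needed B and H, now all done → E.
Next only G has its prerequisites met → G.
F needed A, B, C, D, E and G, now all done → F.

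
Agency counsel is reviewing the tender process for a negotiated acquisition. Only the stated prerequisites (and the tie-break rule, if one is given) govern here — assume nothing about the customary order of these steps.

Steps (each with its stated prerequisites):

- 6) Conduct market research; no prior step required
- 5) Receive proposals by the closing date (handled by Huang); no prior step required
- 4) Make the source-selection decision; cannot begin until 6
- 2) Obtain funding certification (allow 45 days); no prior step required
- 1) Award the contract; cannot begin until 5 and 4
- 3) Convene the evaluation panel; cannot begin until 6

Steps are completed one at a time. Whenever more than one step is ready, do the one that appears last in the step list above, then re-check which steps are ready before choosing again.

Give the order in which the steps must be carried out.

2 → 5 → 6 → 3 → 4 → 1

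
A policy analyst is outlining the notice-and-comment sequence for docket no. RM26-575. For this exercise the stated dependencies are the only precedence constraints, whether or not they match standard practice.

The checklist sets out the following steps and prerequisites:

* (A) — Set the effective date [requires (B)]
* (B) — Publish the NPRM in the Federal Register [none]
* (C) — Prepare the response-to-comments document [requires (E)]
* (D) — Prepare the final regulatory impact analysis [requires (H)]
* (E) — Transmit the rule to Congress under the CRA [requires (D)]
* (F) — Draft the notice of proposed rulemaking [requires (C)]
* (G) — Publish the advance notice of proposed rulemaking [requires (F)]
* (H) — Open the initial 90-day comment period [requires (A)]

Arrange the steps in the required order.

(B), (A), (H), (D), (E), (C), (F), (G)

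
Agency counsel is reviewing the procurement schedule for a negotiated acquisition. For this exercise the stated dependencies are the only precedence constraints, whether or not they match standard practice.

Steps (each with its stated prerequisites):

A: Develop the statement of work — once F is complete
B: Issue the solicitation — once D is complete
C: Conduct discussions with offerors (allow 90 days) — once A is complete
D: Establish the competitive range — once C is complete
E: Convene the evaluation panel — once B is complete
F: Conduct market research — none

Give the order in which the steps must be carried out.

F has no prerequisites → F first.
A needed F, now all done → A.
That leaves C as the only ready step → C.
That leaves D as the only ready step → D.
Next only B has its prerequisites met → B.
Next only E has its prerequisites met → E.

F → A → C → D → B → E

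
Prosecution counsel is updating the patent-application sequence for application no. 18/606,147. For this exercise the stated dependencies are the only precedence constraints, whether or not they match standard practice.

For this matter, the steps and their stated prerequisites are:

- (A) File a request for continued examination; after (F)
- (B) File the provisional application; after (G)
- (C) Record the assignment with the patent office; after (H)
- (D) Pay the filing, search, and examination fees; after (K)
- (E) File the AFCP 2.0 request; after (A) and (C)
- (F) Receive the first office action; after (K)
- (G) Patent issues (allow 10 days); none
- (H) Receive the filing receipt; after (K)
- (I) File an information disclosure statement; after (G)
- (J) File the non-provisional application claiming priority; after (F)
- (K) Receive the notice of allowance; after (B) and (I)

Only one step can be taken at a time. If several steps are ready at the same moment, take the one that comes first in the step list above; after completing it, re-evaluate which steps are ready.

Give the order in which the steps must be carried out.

(G), (B), (I), (K), (D), (F), (A), (H), (C), (E), (J)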